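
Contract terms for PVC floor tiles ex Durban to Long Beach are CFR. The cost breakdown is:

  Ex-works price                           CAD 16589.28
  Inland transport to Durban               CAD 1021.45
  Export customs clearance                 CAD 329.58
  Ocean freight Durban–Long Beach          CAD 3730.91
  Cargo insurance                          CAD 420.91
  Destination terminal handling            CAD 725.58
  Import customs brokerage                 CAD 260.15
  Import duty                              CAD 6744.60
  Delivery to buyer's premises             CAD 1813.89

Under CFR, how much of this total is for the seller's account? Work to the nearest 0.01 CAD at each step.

CFR: the seller pays costs through ocean freight to the destination port, but not insurance.
Seller's account: goods 16589.28 + inland to port 1021.45 + export clearance 329.58 + freight 3730.91 = 21671.22
Buyer's account: insurance 420.91 + destination terminal 725.58 + brokerage 260.15 + duty 6744.60 + delivery 1813.89 = 9965.13

Seller's account: CAD 21671.22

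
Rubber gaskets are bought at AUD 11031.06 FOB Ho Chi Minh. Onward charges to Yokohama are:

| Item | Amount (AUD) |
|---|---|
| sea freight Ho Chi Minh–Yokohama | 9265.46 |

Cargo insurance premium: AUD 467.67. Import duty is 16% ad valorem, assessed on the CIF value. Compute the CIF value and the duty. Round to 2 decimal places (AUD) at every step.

CIF value: AUD 20764.19; import duty: AUD 3322.27

CIF = FOB price + freight + insurance
CIF = 11031.06 + 9265.46 + 467.67 = 20764.19
Import duty = 20764.19 × 16% = 3322.27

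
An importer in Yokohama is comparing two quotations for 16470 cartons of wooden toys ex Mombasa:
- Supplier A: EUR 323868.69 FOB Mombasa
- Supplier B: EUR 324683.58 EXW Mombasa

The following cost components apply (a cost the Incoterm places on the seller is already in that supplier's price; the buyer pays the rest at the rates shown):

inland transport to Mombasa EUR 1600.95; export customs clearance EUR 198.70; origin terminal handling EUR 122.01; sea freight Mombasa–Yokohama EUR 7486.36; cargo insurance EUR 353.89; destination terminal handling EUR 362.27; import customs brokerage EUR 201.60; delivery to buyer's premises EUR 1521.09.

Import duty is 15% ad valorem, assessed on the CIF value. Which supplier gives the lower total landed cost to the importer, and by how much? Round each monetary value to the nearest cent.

Supplier A is cheaper by EUR 3147.03

Supplier A (FOB):
CIF value = FOB price + freight + insurance = 323868.69 + 7486.36 + 353.89 = 331708.94
Import duty = 331708.94 × 15% = 49756.34
Buyer bears (A): 7486.36 + 353.89 + 362.27 + 201.60 + 1521.09 = 9925.21
Landed cost (A) = invoice 323868.69 + 9925.21 + duty 49756.34 = 383550.24
Supplier B (EXW):
CIF value = EXW price + inland to port + export clearance + origin terminal + freight + insurance = 324683.58 + 1600.95 + 198.70 + 122.01 + 7486.36 + 353.89 = 334445.49
Import duty = 334445.49 × 15% = 50166.82
Buyer bears (B): 1600.95 + 198.70 + 122.01 + 7486.36 + 353.89 + 362.27 + 201.60 + 1521.09 = 11846.87
Landed cost (B) = invoice 324683.58 + 11846.87 + duty 50166.82 = 386697.27
Difference = |383550.24 − 386697.27| = 3147.03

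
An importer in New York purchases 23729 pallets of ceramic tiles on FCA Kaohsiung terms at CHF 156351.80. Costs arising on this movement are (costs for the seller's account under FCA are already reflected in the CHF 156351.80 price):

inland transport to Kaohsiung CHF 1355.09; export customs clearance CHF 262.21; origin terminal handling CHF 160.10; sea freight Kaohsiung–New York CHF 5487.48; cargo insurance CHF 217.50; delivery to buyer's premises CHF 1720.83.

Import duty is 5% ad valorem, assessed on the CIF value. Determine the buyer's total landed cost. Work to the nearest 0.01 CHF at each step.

FCA: the seller delivers export-cleared goods to the carrier; the buyer bears costs from that point.
Already in the invoice (seller's account under FCA): inland to port, export clearance — exclude.
CIF value = FCA price + origin terminal + freight + insurance = 156351.80 + 160.10 + 5487.48 + 217.50 = 162216.88
Import duty = 162216.88 × 5% = 8110.84
Buyer bears: origin terminal 160.10 + freight 5487.48 + insurance 217.50 + delivery 1720.83 + duty 8110.84 = 15696.75
Landed cost = invoice 156351.80 + 15696.75 = 172048.55

Total landed cost: CHF 172048.55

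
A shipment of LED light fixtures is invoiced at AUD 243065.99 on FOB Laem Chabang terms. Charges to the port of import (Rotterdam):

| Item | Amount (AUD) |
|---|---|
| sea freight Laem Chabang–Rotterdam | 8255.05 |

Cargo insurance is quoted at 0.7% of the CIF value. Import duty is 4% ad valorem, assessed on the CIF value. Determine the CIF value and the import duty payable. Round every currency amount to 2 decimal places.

CIF value: AUD 253092.69; import duty: AUD 10123.71

Let C be the CIF value. C = FOB price + freight + 0.7% × C
C − 0.7% × C = 243065.99 + 8255.05
0.993 × C = 251321.04
C = 251321.04 / 0.993 = 253092.69
Insurance premium = 0.7% × 253092.69 = 1771.65
Import duty = 253092.69 × 4% = 10123.71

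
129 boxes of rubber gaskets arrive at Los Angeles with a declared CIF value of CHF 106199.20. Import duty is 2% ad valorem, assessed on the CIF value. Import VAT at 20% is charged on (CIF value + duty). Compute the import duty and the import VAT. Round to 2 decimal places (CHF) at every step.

Import duty: CHF 2123.98; import VAT: CHF 21664.64

Import duty = 106199.20 × 2% = 2123.98
VAT base = CIF + duty = 106199.20 + 2123.98 = 108323.18
Import VAT = 108323.18 × 20% = 21664.64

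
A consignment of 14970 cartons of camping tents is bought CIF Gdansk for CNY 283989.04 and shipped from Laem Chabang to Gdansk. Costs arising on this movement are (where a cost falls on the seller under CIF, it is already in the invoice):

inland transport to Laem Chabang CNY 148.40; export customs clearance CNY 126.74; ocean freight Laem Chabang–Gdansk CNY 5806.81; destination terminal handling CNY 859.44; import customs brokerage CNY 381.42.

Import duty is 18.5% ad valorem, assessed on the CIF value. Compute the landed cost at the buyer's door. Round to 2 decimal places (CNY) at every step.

CIF: the seller pays costs through ocean freight and marine insurance to the destination port.
Already in the invoice (seller's account under CIF): inland to port, export clearance, freight — exclude.
The CIF price already equals the CIF value: 283989.04
Import duty = 283989.04 × 18.5% = 52537.97
Buyer bears: destination terminal 859.44 + brokerage 381.42 + duty 52537.97 = 53778.83
Landed cost = invoice 283989.04 + 53778.83 = 337767.87

Total landed cost: CNY 337767.87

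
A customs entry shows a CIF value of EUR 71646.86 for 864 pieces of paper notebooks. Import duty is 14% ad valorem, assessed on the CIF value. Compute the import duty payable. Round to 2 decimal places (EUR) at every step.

Import duty = 71646.86 × 14% = 10030.56

Import duty: EUR 10030.56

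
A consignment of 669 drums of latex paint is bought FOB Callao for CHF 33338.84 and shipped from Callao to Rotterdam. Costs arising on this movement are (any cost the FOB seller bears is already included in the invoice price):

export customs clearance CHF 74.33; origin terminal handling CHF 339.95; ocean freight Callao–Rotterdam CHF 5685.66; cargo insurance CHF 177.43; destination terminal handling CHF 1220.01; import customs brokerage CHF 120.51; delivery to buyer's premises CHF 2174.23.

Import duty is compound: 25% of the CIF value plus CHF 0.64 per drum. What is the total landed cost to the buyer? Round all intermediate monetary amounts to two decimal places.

Total landed cost: CHF 52945.32

FOB: the seller bears costs until goods are on board at the origin port; the buyer bears freight, insurance and all costs thereafter.
Already in the invoice (seller's account under FOB): export clearance, origin terminal — exclude.
CIF value = FOB price + freight + insurance = 33338.84 + 5685.66 + 177.43 = 39201.93
Ad valorem component: 39201.93 × 25% = 9800.48
Specific component: 669 × 0.64 = 428.16
Import duty = 9800.48 + 428.16 = 10228.64
Buyer bears: freight 5685.66 + insurance 177.43 + destination terminal 1220.01 + brokerage 120.51 + delivery 2174.23 + duty 10228.64 = 19606.48
Landed cost = invoice 33338.84 + 19606.48 = 52945.32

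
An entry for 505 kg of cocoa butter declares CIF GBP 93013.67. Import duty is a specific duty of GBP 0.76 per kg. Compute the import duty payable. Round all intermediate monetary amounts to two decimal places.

Import duty = 505 × 0.76 = 383.80

Import duty: GBP 383.80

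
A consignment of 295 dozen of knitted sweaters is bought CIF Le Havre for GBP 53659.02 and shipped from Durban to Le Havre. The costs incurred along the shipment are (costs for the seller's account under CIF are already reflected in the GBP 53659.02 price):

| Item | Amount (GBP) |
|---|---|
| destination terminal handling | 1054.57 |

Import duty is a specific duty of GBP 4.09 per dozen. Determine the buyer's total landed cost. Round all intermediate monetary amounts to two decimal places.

CIF: the seller pays costs through ocean freight and marine insurance to the destination port.
The CIF price already equals the CIF value: 53659.02
Import duty = 295 × 4.09 = 1206.55
Buyer bears: destination terminal 1054.57 + duty 1206.55 = 2261.12
Landed cost = invoice 53659.02 + 2261.12 = 55920.14

Total landed cost: GBP 55920.14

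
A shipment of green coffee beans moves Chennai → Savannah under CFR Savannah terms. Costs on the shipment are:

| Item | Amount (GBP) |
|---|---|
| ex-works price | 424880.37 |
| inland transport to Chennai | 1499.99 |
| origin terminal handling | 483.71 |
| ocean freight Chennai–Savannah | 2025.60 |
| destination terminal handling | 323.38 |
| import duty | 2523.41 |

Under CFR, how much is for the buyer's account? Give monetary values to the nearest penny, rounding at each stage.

Buyer's account: GBP 2846.79

CFR: the seller pays costs through ocean freight to the destination port, but not insurance.
Seller's account: goods 424880.37 + inland to port 1499.99 + origin terminal 483.71 + freight 2025.60 = 428889.67
Buyer's account: destination terminal 323.38 + duty 2523.41 = 2846.79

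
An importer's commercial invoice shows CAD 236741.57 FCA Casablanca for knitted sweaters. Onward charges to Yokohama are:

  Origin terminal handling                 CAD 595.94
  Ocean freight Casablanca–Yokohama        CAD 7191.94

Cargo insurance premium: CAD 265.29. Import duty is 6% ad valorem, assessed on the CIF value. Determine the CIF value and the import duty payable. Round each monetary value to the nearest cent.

CIF = FCA price + pre-shipment costs + freight + insurance
CIF = 236741.57 + 595.94 + 7191.94 + 265.29 = 244794.74
Import duty = 244794.74 × 6% = 14687.68

CIF value: CAD 244794.74; import duty: CAD 14687.68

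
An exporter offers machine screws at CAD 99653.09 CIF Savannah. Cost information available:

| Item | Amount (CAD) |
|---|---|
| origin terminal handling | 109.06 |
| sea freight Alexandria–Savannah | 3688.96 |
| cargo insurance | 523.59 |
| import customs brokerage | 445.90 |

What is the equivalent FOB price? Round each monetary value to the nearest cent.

Not relevant to the conversion: origin terminal — on the seller under both CIF and FOB; already in the CIF price and stays in the FOB price. brokerage — on the buyer under both terms; not part of either seller's price.
From CIF to FOB, the seller no longer bears: freight, insurance.
FOB price = 99653.09 − 3688.96 − 523.59 = 95440.54

FOB price: CAD 95440.54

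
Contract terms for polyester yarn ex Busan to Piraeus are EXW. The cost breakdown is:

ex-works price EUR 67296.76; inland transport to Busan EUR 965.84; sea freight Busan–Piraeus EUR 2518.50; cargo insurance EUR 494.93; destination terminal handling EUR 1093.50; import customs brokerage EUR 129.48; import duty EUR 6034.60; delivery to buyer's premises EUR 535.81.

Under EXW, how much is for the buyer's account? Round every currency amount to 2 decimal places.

EXW: the seller makes goods available at their premises; the buyer bears all onward costs.
Seller's account: goods 67296.76 = 67296.76
Buyer's account: inland to port 965.84 + freight 2518.50 + insurance 494.93 + destination terminal 1093.50 + brokerage 129.48 + duty 6034.60 + delivery 535.81 = 11772.66

Buyer's account: EUR 11772.66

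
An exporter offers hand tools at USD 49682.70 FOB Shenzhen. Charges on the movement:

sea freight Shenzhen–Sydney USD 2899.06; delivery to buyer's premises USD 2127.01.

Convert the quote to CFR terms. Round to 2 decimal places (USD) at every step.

Not relevant to the conversion: delivery — on the buyer under both terms; not part of either seller's price.
From FOB to CFR, the seller additionally bears: freight.
CFR price = 49682.70 + 2899.06 = 52581.76

CFR price: USD 52581.76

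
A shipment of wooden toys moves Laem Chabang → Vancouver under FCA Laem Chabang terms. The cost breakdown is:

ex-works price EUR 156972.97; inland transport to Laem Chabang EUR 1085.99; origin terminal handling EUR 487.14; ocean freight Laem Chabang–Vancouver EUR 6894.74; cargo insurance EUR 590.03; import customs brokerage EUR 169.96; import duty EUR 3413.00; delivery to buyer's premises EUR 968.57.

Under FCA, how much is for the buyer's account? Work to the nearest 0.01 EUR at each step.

Buyer's account: EUR 12523.44

FCA: the seller delivers export-cleared goods to the carrier; the buyer bears costs from that point.
Seller's account: goods 156972.97 + inland to port 1085.99 = 158058.96
Buyer's account: origin terminal 487.14 + freight 6894.74 + insurance 590.03 + brokerage 169.96 + duty 3413.00 + delivery 968.57 = 12523.44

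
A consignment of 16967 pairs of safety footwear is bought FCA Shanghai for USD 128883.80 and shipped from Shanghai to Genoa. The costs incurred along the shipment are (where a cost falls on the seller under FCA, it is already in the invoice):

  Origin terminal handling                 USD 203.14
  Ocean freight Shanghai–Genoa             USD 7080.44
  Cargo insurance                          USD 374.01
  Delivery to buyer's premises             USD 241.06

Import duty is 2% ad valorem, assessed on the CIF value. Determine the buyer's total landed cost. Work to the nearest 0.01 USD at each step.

FCA: the seller delivers export-cleared goods to the carrier; the buyer bears costs from that point.
CIF value = FCA price + origin terminal + freight + insurance = 128883.80 + 203.14 + 7080.44 + 374.01 = 136541.39
Import duty = 136541.39 × 2% = 2730.83
Buyer bears: origin terminal 203.14 + freight 7080.44 + insurance 374.01 + delivery 241.06 + duty 2730.83 = 10629.48
Landed cost = invoice 128883.80 + 10629.48 = 139513.28

Total landed cost: USD 139513.28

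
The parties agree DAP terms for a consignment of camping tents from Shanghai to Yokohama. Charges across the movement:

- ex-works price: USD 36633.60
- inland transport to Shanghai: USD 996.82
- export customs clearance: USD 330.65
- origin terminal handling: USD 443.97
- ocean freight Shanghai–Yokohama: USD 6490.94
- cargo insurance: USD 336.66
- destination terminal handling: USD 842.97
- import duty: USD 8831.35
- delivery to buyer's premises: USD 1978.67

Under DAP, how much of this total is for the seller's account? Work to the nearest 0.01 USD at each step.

DAP: the seller bears all costs to the named destination except import duty and clearance.
Seller's account: goods 36633.60 + inland to port 996.82 + export clearance 330.65 + origin terminal 443.97 + freight 6490.94 + insurance 336.66 + destination terminal 842.97 + delivery 1978.67 = 48054.28
Buyer's account: duty 8831.35 = 8831.35

Seller's account: USD 48054.28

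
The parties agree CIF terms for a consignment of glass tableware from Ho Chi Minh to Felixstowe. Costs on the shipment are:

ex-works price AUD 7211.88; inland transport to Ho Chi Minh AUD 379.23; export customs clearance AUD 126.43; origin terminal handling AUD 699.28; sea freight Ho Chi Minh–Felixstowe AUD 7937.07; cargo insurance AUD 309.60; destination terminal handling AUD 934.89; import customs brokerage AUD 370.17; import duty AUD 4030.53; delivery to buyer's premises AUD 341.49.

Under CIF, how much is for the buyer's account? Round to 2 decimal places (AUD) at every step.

CIF: the seller pays costs through ocean freight and marine insurance to the destination port.
Seller's account: goods 7211.88 + inland to port 379.23 + export clearance 126.43 + origin terminal 699.28 + freight 7937.07 + insurance 309.60 = 16663.49
Buyer's account: destination terminal 934.89 + brokerage 370.17 + duty 4030.53 + delivery 341.49 = 5677.08

Buyer's account: AUD 5677.08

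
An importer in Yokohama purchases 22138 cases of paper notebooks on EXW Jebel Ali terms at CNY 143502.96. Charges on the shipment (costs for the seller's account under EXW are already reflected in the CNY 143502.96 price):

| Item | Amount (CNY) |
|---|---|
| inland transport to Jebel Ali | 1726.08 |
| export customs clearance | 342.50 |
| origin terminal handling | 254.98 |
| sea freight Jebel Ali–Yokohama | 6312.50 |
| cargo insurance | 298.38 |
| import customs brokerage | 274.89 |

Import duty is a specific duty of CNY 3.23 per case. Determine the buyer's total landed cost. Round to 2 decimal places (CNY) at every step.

Total landed cost: CNY 224218.03

EXW: the seller makes goods available at their premises; the buyer bears all onward costs.
CIF value = EXW price + inland to port + export clearance + origin terminal + freight + insurance = 143502.96 + 1726.08 + 342.50 + 254.98 + 6312.50 + 298.38 = 152437.40
Import duty = 22138 × 3.23 = 71505.74
Buyer bears: inland to port 1726.08 + export clearance 342.50 + origin terminal 254.98 + freight 6312.50 + insurance 298.38 + brokerage 274.89 + duty 71505.74 = 80715.07
Landed cost = invoice 143502.96 + 80715.07 = 224218.03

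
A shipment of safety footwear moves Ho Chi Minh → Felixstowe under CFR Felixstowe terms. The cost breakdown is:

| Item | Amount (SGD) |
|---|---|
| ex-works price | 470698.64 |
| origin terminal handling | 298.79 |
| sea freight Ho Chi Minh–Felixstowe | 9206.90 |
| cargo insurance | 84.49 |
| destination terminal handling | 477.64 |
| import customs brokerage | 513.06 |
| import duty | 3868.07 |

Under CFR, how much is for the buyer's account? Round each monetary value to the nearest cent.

CFR: the seller pays costs through ocean freight to the destination port, but not insurance.
Seller's account: goods 470698.64 + origin terminal 298.79 + freight 9206.90 = 480204.33
Buyer's account: insurance 84.49 + destination terminal 477.64 + brokerage 513.06 + duty 3868.07 = 4943.26

Buyer's account: SGD 4943.26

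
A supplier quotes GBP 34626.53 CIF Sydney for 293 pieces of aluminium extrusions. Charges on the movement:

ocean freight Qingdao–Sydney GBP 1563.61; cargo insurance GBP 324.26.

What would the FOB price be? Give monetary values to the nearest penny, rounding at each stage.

From CIF to FOB, the seller no longer bears: freight, insurance.
FOB price = 34626.53 − 1563.61 − 324.26 = 32738.66

FOB price: GBP 32738.66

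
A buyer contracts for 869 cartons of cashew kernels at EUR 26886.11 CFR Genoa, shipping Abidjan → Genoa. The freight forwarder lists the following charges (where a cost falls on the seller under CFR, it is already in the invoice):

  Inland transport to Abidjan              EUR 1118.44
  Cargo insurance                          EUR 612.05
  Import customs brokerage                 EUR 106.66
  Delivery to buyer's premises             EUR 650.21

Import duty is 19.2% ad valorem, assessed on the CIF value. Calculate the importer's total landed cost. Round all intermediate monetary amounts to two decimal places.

CFR: the seller pays costs through ocean freight to the destination port, but not insurance.
Already in the invoice (seller's account under CFR): inland to port — exclude.
CIF value = CFR price + insurance = 26886.11 + 612.05 = 27498.16
Import duty = 27498.16 × 19.2% = 5279.65
Buyer bears: insurance 612.05 + brokerage 106.66 + delivery 650.21 + duty 5279.65 = 6648.57
Landed cost = invoice 26886.11 + 6648.57 = 33534.68

Total landed cost: EUR 33534.68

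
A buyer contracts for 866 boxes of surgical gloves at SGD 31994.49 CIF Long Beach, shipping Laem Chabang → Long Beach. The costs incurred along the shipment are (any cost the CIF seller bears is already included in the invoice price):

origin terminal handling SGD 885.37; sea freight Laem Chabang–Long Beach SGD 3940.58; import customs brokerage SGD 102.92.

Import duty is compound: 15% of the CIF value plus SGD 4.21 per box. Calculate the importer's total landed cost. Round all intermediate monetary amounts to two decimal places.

Total landed cost: SGD 40542.44

CIF: the seller pays costs through ocean freight and marine insurance to the destination port.
Already in the invoice (seller's account under CIF): origin terminal, freight — exclude.
The CIF price already equals the CIF value: 31994.49
Ad valorem component: 31994.49 × 15% = 4799.17
Specific component: 866 × 4.21 = 3645.86
Import duty = 4799.17 + 3645.86 = 8445.03
Buyer bears: brokerage 102.92 + duty 8445.03 = 8547.95
Landed cost = invoice 31994.49 + 8547.95 = 40542.44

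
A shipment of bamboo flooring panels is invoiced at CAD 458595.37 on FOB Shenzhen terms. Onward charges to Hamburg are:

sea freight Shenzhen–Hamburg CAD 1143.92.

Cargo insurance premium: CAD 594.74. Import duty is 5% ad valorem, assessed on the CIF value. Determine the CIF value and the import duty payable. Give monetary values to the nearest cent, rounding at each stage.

CIF value: CAD 460334.03; import duty: CAD 23016.70

CIF = FOB price + freight + insurance
CIF = 458595.37 + 1143.92 + 594.74 = 460334.03
Import duty = 460334.03 × 5% = 23016.70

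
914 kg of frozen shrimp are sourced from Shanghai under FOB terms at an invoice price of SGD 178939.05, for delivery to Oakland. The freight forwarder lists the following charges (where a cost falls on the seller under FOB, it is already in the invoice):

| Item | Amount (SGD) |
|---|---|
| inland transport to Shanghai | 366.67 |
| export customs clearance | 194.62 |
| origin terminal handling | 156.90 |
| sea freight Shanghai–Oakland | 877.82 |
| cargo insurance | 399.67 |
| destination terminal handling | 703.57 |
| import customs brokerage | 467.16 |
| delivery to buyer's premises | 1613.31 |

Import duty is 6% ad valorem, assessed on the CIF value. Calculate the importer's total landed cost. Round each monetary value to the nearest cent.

Total landed cost: SGD 193813.57

FOB: the seller bears costs until goods are on board at the origin port; the buyer bears freight, insurance and all costs thereafter.
Already in the invoice (seller's account under FOB): inland to port, export clearance, origin terminal — exclude.
CIF value = FOB price + freight + insurance = 178939.05 + 877.82 + 399.67 = 180216.54
Import duty = 180216.54 × 6% = 10812.99
Buyer bears: freight 877.82 + insurance 399.67 + destination terminal 703.57 + brokerage 467.16 + delivery 1613.31 + duty 10812.99 = 14874.52
Landed cost = invoice 178939.05 + 14874.52 = 193813.57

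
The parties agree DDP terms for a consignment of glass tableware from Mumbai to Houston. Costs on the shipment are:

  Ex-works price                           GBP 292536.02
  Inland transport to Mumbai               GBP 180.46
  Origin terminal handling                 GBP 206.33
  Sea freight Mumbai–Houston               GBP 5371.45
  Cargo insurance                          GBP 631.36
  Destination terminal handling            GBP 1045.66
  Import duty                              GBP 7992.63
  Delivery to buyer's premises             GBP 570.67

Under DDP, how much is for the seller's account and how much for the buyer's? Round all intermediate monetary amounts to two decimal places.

DDP: the seller bears all costs including import duty.
Seller's account: goods 292536.02 + inland to port 180.46 + origin terminal 206.33 + freight 5371.45 + insurance 631.36 + destination terminal 1045.66 + duty 7992.63 + delivery 570.67 = 308534.58
Buyer's account: 0.00

Seller: GBP 308534.58; buyer: GBP 0.00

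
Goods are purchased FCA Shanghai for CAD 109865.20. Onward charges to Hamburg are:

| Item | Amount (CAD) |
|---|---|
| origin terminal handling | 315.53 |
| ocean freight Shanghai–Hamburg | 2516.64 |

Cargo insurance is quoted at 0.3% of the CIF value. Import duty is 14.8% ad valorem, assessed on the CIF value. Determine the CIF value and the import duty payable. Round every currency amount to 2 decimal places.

Let C be the CIF value. C = FCA price + pre-shipment costs + freight + 0.3% × C
C − 0.3% × C = 109865.20 + 315.53 + 2516.64
0.997 × C = 112697.37
C = 112697.37 / 0.997 = 113036.48
Insurance premium = 0.3% × 113036.48 = 339.11
Import duty = 113036.48 × 14.8% = 16729.40

CIF value: CAD 113036.48; import duty: CAD 16729.40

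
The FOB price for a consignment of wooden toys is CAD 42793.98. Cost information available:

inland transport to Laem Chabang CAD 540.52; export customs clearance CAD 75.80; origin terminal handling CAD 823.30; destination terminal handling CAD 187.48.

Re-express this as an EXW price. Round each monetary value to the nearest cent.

EXW price: CAD 41354.36

Not relevant to the conversion: destination terminal — on the buyer under both terms; not part of either seller's price.
From FOB to EXW, the seller no longer bears: inland to port, export clearance, origin terminal.
EXW price = 42793.98 − 540.52 − 75.80 − 823.30 = 41354.36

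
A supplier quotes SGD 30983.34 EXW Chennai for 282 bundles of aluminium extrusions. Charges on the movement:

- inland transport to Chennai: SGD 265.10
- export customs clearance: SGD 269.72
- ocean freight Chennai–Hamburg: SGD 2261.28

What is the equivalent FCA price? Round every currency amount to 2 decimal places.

FCA price: SGD 31518.16

Not relevant to the conversion: freight — on the buyer under both terms; not part of either seller's price.
From EXW to FCA, the seller additionally bears: inland to port, export clearance.
FCA price = 30983.34 + 265.10 + 269.72 = 31518.16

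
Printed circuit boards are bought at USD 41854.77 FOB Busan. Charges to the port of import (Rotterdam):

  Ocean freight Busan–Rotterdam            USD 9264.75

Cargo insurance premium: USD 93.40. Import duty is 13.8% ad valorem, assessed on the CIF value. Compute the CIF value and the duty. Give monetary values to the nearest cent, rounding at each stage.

CIF value: USD 51212.92; import duty: USD 7067.38

CIF = FOB price + freight + insurance
CIF = 41854.77 + 9264.75 + 93.40 = 51212.92
Import duty = 51212.92 × 13.8% = 7067.38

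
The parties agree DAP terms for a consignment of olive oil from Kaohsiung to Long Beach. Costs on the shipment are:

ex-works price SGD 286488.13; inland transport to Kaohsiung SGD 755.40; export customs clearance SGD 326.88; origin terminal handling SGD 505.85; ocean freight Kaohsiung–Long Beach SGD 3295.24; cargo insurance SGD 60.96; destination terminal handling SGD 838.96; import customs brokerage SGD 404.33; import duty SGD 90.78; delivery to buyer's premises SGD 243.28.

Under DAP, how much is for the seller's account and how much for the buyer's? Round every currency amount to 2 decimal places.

Seller: SGD 292514.70; buyer: SGD 495.11

DAP: the seller bears all costs to the named destination except import duty and clearance.
Seller's account: goods 286488.13 + inland to port 755.40 + export clearance 326.88 + origin terminal 505.85 + freight 3295.24 + insurance 60.96 + destination terminal 838.96 + delivery 243.28 = 292514.70
Buyer's account: brokerage 404.33 + duty 90.78 = 495.11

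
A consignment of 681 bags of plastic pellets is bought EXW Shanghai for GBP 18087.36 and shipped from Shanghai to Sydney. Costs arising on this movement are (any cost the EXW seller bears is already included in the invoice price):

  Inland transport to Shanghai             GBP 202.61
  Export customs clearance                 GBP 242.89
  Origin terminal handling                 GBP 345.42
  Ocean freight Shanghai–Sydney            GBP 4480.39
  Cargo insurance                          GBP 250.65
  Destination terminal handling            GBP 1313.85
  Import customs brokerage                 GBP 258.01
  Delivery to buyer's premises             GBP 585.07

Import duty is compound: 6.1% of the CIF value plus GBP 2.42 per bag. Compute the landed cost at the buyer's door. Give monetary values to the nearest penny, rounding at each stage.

EXW: the seller makes goods available at their premises; the buyer bears all onward costs.
CIF value = EXW price + inland to port + export clearance + origin terminal + freight + insurance = 18087.36 + 202.61 + 242.89 + 345.42 + 4480.39 + 250.65 = 23609.32
Ad valorem component: 23609.32 × 6.1% = 1440.17
Specific component: 681 × 2.42 = 1648.02
Import duty = 1440.17 + 1648.02 = 3088.19
Buyer bears: inland to port 202.61 + export clearance 242.89 + origin terminal 345.42 + freight 4480.39 + insurance 250.65 + destination terminal 1313.85 + brokerage 258.01 + delivery 585.07 + duty 3088.19 = 10767.08
Landed cost = invoice 18087.36 + 10767.08 = 28854.44

Total landed cost: GBP 28854.44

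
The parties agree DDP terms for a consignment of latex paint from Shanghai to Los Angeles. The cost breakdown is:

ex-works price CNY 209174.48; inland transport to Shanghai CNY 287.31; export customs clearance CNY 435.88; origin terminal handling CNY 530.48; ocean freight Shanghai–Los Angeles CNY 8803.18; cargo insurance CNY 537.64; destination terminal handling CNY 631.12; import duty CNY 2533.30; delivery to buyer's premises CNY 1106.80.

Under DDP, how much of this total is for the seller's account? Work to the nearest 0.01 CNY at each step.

Seller's account: CNY 224040.19

DDP: the seller bears all costs including import duty.
Seller's account: goods 209174.48 + inland to port 287.31 + export clearance 435.88 + origin terminal 530.48 + freight 8803.18 + insurance 537.64 + destination terminal 631.12 + duty 2533.30 + delivery 1106.80 = 224040.19
Buyer's account: 0.00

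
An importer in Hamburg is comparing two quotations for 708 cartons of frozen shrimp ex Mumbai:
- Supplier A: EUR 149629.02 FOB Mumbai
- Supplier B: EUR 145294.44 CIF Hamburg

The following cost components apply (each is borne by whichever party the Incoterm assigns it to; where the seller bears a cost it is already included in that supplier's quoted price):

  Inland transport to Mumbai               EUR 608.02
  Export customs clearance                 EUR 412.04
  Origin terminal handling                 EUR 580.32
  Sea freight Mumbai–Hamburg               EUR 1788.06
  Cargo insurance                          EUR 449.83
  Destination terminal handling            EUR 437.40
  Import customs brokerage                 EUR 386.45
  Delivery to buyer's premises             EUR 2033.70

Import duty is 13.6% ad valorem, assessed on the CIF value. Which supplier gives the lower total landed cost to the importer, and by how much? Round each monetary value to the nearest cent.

Supplier B is cheaper by EUR 7466.33

Supplier A (FOB):
CIF value = FOB price + freight + insurance = 149629.02 + 1788.06 + 449.83 = 151866.91
Import duty = 151866.91 × 13.6% = 20653.90
Buyer bears (A): 1788.06 + 449.83 + 437.40 + 386.45 + 2033.70 = 5095.44
Landed cost (A) = invoice 149629.02 + 5095.44 + duty 20653.90 = 175378.36
Supplier B (CIF):
The CIF price already equals the CIF value: 145294.44
Import duty = 145294.44 × 13.6% = 19760.04
Buyer bears (B): 437.40 + 386.45 + 2033.70 = 2857.55
Landed cost (B) = invoice 145294.44 + 2857.55 + duty 19760.04 = 167912.03
Difference = |175378.36 − 167912.03| = 7466.33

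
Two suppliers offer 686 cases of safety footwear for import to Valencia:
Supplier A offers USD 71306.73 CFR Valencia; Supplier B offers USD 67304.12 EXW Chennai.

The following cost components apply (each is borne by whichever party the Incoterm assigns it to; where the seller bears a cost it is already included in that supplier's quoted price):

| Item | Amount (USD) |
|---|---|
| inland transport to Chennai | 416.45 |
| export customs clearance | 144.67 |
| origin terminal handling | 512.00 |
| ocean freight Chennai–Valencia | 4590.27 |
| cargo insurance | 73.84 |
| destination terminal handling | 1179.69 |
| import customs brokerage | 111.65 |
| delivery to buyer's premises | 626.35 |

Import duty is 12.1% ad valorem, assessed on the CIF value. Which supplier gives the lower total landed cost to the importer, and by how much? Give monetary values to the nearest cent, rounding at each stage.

Supplier A is cheaper by USD 1861.73

Supplier A (CFR):
CIF value = CFR price + insurance = 71306.73 + 73.84 = 71380.57
Import duty = 71380.57 × 12.1% = 8637.05
Buyer bears (A): 73.84 + 1179.69 + 111.65 + 626.35 = 1991.53
Landed cost (A) = invoice 71306.73 + 1991.53 + duty 8637.05 = 81935.31
Supplier B (EXW):
CIF value = EXW price + inland to port + export clearance + origin terminal + freight + insurance = 67304.12 + 416.45 + 144.67 + 512.00 + 4590.27 + 73.84 = 73041.35
Import duty = 73041.35 × 12.1% = 8838.00
Buyer bears (B): 416.45 + 144.67 + 512.00 + 4590.27 + 73.84 + 1179.69 + 111.65 + 626.35 = 7654.92
Landed cost (B) = invoice 67304.12 + 7654.92 + duty 8838.00 = 83797.04
Difference = |81935.31 − 83797.04| = 1861.73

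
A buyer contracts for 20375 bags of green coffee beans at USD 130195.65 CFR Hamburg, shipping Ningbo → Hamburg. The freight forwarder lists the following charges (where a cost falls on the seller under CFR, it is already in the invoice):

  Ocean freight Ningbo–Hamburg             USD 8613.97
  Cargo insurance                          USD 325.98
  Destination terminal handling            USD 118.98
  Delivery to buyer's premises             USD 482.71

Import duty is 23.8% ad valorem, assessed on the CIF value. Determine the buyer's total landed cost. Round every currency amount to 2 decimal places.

CFR: the seller pays costs through ocean freight to the destination port, but not insurance.
Already in the invoice (seller's account under CFR): freight — exclude.
CIF value = CFR price + insurance = 130195.65 + 325.98 = 130521.63
Import duty = 130521.63 × 23.8% = 31064.15
Buyer bears: insurance 325.98 + destination terminal 118.98 + delivery 482.71 + duty 31064.15 = 31991.82
Landed cost = invoice 130195.65 + 31991.82 = 162187.47

Total landed cost: USD 162187.47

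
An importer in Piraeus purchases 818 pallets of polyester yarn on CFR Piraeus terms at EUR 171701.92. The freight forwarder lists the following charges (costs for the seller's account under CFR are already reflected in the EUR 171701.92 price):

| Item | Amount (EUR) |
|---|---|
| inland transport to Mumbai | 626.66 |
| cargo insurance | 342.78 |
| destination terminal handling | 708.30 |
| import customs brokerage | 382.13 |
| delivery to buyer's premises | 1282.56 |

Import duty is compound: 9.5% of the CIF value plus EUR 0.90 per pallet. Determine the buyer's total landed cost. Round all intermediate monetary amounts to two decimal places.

Total landed cost: EUR 191498.14

CFR: the seller pays costs through ocean freight to the destination port, but not insurance.
Already in the invoice (seller's account under CFR): inland to port — exclude.
CIF value = CFR price + insurance = 171701.92 + 342.78 = 172044.70
Ad valorem component: 172044.70 × 9.5% = 16344.25
Specific component: 818 × 0.90 = 736.20
Import duty = 16344.25 + 736.20 = 17080.45
Buyer bears: insurance 342.78 + destination terminal 708.30 + brokerage 382.13 + delivery 1282.56 + duty 17080.45 = 19796.22
Landed cost = invoice 171701.92 + 19796.22 = 191498.14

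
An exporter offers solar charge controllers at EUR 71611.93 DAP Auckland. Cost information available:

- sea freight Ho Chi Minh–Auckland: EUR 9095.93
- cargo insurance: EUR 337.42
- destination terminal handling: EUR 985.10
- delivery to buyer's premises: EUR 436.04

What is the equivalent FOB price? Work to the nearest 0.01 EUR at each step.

From DAP to FOB, the seller no longer bears: freight, insurance, destination terminal, delivery.
FOB price = 71611.93 − 9095.93 − 337.42 − 985.10 − 436.04 = 60757.44

FOB price: EUR 60757.44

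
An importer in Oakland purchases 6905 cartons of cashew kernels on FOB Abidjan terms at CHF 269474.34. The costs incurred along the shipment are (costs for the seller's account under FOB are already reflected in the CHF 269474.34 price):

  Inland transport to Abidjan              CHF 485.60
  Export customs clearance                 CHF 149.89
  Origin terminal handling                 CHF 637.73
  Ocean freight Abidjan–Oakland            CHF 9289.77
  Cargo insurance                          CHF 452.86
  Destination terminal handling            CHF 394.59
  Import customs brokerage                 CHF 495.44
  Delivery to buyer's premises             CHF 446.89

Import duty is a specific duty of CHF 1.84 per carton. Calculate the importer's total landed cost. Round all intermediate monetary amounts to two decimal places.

FOB: the seller bears costs until goods are on board at the origin port; the buyer bears freight, insurance and all costs thereafter.
Already in the invoice (seller's account under FOB): inland to port, export clearance, origin terminal — exclude.
CIF value = FOB price + freight + insurance = 269474.34 + 9289.77 + 452.86 = 279216.97
Import duty = 6905 × 1.84 = 12705.20
Buyer bears: freight 9289.77 + insurance 452.86 + destination terminal 394.59 + brokerage 495.44 + delivery 446.89 + duty 12705.20 = 23784.75
Landed cost = invoice 269474.34 + 23784.75 = 293259.09

Total landed cost: CHF 293259.09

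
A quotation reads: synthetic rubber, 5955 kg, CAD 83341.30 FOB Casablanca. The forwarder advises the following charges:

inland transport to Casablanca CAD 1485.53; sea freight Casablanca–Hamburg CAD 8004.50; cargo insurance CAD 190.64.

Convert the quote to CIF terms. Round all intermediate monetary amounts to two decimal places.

CIF price: CAD 91536.44

Not relevant to the conversion: inland to port — on the seller under both FOB and CIF; already in the FOB price and stays in the CIF price.
From FOB to CIF, the seller additionally bears: freight, insurance.
CIF price = 83341.30 + 8004.50 + 190.64 = 91536.44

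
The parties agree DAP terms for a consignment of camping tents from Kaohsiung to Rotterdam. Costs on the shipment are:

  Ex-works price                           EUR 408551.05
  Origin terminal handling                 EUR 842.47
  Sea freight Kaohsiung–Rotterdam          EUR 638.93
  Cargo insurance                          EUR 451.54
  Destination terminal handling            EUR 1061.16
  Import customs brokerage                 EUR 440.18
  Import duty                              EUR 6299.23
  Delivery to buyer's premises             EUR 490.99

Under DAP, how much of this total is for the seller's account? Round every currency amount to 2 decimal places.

Seller's account: EUR 412036.14

DAP: the seller bears all costs to the named destination except import duty and clearance.
Seller's account: goods 408551.05 + origin terminal 842.47 + freight 638.93 + insurance 451.54 + destination terminal 1061.16 + delivery 490.99 = 412036.14
Buyer's account: brokerage 440.18 + duty 6299.23 = 6739.41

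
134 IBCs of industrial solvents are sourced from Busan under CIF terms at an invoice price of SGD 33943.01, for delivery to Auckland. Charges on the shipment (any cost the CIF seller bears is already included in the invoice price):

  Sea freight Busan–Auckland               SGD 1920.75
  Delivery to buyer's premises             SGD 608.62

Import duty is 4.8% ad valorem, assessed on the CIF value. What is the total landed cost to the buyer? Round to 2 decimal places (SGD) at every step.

Total landed cost: SGD 36180.89

CIF: the seller pays costs through ocean freight and marine insurance to the destination port.
Already in the invoice (seller's account under CIF): freight — exclude.
The CIF price already equals the CIF value: 33943.01
Import duty = 33943.01 × 4.8% = 1629.26
Buyer bears: delivery 608.62 + duty 1629.26 = 2237.88
Landed cost = invoice 33943.01 + 2237.88 = 36180.89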